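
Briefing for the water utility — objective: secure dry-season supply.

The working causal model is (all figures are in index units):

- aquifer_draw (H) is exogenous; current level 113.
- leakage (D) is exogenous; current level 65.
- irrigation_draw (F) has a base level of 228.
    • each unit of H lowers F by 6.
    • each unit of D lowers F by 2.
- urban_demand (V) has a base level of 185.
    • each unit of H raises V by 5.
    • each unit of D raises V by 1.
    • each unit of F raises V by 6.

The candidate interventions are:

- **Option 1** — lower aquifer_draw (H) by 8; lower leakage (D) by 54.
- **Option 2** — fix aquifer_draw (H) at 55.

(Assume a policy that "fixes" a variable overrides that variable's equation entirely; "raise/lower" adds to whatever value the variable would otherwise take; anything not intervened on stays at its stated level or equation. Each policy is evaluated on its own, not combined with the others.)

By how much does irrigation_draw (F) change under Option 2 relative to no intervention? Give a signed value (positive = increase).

348

Baseline:
  H = 113
  D = 65
  F = 228 − 6·113 − 2·65 = -580
Option 2 (H := 55):
  H = 55
  D = 65
  F = 228 − 6·55 − 2·65 = -232
Change in F: -232 − (-580) = 348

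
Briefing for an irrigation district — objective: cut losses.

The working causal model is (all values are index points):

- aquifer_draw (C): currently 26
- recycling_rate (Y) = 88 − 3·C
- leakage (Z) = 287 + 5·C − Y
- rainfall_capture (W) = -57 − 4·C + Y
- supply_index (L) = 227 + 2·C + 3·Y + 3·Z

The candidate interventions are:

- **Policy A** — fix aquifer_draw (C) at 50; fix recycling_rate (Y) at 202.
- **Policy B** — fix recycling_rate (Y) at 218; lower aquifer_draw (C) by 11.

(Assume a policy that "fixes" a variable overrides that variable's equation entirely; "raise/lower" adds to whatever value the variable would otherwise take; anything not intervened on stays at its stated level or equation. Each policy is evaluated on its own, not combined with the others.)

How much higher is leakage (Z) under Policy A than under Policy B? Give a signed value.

191

Policy A (C := 50, Y := 202):
  C = 50
  Y = 202
  Z = 287 + 5·50 − 202 = 335
Policy B (Y := 218, C − 11):
  C = 26 − 11 = 15
  Y = 218
  Z = 287 + 5·15 − 218 = 144
Z: 335 − 144 = 191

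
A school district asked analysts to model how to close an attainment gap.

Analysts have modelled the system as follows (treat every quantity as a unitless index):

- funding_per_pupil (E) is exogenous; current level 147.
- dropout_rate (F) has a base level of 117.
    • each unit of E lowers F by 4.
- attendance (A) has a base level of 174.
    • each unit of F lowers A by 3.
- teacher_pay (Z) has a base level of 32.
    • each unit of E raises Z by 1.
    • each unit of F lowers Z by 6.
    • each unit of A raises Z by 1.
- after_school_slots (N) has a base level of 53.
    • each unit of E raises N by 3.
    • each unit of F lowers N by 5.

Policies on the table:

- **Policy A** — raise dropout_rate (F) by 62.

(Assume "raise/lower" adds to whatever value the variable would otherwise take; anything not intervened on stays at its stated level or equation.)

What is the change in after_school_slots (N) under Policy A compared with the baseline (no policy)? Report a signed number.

Baseline:
  E = 147
  F = 117 − 4·147 = -471
  N = 53 + 3·147 − 5·(-471) = 2849
Policy A (F + 62):
  E = 147
  F = 117 − 4·147 (+62 from intervention) = -409
  N = 53 + 3·147 − 5·(-409) = 2539
Change in N: 2539 − 2849 = -310

-310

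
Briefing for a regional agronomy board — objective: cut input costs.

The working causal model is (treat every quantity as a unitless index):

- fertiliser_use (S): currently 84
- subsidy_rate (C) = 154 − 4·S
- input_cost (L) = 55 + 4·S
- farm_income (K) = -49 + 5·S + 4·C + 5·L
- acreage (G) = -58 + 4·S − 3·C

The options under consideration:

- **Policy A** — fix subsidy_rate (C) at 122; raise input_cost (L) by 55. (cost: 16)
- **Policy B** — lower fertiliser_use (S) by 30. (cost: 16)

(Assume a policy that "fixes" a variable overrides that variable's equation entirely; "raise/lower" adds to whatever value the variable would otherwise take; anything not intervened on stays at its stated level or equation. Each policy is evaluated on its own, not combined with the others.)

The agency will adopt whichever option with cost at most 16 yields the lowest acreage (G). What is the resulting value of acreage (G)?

-88

Policy A (C := 122, L + 55):
  S = 84
  C = 122
  G = -58 + 4·84 − 3·122 = -88
Policy B (S − 30):
  S = 84 − 30 = 54
  C = 154 − 4·54 = -62
  G = -58 + 4·54 − 3·(-62) = 344
Comparing — Policy A: G=-88, Policy B: G=344. Lowest is -88 (Policy A).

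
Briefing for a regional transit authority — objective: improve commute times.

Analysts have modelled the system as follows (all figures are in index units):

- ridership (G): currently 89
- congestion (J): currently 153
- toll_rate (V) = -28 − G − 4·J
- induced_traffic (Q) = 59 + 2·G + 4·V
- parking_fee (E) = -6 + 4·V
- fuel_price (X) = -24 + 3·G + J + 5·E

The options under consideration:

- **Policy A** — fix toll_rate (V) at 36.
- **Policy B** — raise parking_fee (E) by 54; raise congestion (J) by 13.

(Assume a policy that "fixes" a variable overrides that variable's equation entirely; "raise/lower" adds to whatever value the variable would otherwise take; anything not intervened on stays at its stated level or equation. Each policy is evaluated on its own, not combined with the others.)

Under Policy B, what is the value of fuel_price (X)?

Policy B (E + 54, J + 13):
  G = 89
  J = 153 + 13 = 166
  V = -28 − 89 − 4·166 = -781
  E = -6 + 4·(-781) (+54 from intervention) = -3076
  X = -24 + 3·89 + 166 + 5·(-3076) = -14971

-14971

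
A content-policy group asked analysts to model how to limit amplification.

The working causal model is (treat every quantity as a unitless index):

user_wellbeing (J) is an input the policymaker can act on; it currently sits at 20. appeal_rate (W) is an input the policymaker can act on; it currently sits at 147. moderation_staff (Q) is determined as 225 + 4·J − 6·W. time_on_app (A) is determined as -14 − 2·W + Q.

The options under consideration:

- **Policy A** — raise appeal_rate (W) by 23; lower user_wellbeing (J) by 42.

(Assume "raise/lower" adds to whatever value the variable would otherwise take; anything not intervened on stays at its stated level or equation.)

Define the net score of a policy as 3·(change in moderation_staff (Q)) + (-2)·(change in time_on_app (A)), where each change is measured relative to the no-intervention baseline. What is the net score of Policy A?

-214

Baseline:
  J = 20
  W = 147
  Q = 225 + 4·20 − 6·147 = -577
  A = -14 − 2·147 + (-577) = -885
Policy A (W + 23, J − 42):
  J = 20 − 42 = -22
  W = 147 + 23 = 170
  Q = 225 + 4·(-22) − 6·170 = -883
  A = -14 − 2·170 + (-883) = -1237
ΔQ = -883 − (-577) = -306; ΔA = -1237 − (-885) = -352
Score = 3·(-306) + (-2)·(-352) = -214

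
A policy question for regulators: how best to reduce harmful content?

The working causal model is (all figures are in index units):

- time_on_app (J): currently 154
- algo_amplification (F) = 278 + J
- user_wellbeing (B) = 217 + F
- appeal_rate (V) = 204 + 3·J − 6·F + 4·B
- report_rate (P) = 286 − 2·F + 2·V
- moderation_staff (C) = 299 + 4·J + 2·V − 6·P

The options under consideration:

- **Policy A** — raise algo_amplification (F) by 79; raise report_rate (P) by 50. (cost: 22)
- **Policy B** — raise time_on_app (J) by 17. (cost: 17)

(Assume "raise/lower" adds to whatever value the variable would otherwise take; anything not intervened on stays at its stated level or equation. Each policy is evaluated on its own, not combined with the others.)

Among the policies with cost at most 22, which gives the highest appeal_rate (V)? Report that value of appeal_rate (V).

Policy A (F + 79, P + 50):
  J = 154
  F = 278 + 154 (+79 from intervention) = 511
  B = 217 + 511 = 728
  V = 204 + 3·154 − 6·511 + 4·728 = 512
Policy B (J + 17):
  J = 154 + 17 = 171
  F = 278 + 171 = 449
  B = 217 + 449 = 666
  V = 204 + 3·171 − 6·449 + 4·666 = 687
Comparing — Policy A: V=512, Policy B: V=687. Highest is 687 (Policy B).

687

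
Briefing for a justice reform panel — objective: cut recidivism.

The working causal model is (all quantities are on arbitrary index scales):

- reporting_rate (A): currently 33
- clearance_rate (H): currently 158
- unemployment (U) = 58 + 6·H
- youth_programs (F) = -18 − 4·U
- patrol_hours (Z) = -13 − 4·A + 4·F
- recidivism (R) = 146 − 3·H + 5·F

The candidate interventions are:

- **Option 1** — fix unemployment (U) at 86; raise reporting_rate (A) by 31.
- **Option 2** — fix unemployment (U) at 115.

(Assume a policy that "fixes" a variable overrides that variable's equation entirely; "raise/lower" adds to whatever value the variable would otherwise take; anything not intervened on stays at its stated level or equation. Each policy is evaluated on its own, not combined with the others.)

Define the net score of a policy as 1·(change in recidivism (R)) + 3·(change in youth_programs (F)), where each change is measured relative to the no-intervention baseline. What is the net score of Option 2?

28512

Baseline:
  H = 158
  U = 58 + 6·158 = 1006
  F = -18 − 4·1006 = -4042
  R = 146 − 3·158 + 5·(-4042) = -20538
Option 2 (U := 115):
  H = 158
  U = 115
  F = -18 − 4·115 = -478
  R = 146 − 3·158 + 5·(-478) = -2718
ΔR = -2718 − (-20538) = 17820; ΔF = -478 − (-4042) = 3564
Score = 1·17820 + 3·3564 = 28512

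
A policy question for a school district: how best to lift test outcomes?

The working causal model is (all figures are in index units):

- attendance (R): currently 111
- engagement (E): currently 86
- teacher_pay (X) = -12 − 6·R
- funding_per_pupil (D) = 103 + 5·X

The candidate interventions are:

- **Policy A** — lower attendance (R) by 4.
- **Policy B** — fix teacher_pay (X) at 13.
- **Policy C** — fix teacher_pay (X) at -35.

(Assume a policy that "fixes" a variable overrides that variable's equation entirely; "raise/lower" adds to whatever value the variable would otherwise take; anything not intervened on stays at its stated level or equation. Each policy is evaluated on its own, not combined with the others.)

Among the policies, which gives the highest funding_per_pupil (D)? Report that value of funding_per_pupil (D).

Policy A (R − 4):
  R = 111 − 4 = 107
  X = -12 − 6·107 = -654
  D = 103 + 5·(-654) = -3167
Policy B (X := 13):
  R = 111
  X = 13
  D = 103 + 5·13 = 168
Policy C (X := -35):
  R = 111
  X = -35
  D = 103 + 5·(-35) = -72
Comparing — Policy A: D=-3167, Policy B: D=168, Policy C: D=-72. Highest is 168 (Policy B).

168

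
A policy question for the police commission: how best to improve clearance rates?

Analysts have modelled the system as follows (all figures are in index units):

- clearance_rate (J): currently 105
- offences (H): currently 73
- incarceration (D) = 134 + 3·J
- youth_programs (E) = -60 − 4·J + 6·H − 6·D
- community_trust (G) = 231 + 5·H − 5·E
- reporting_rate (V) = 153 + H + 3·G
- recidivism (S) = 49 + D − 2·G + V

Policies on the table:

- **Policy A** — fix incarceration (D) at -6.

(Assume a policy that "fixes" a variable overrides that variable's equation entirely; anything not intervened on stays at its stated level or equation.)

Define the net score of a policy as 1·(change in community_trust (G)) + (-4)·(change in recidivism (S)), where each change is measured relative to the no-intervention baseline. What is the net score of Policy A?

42770

Baseline:
  J = 105
  H = 73
  D = 134 + 3·105 = 449
  E = -60 − 4·105 + 6·73 − 6·449 = -2736
  G = 231 + 5·73 − 5·(-2736) = 14276
  V = 153 + 73 + 3·14276 = 43054
  S = 49 + 449 − 2·14276 + 43054 = 15000
Policy A (D := -6):
  J = 105
  H = 73
  D = -6
  E = -60 − 4·105 + 6·73 − 6·(-6) = -6
  G = 231 + 5·73 − 5·(-6) = 626
  V = 153 + 73 + 3·626 = 2104
  S = 49 + (-6) − 2·626 + 2104 = 895
ΔG = 626 − 14276 = -13650; ΔS = 895 − 15000 = -14105
Score = 1·(-13650) + (-4)·(-14105) = 42770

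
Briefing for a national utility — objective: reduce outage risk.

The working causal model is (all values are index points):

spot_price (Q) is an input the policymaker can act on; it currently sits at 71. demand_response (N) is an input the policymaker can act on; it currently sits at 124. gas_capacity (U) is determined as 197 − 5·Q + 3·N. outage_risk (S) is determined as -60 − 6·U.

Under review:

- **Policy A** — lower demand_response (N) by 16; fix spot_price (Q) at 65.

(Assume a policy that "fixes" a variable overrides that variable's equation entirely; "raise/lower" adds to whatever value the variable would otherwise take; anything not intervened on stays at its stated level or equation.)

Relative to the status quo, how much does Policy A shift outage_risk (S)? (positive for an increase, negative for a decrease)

108

Baseline:
  Q = 71
  N = 124
  U = 197 − 5·71 + 3·124 = 214
  S = -60 − 6·214 = -1344
Policy A (N − 16, Q := 65):
  Q = 65
  N = 124 − 16 = 108
  U = 197 − 5·65 + 3·108 = 196
  S = -60 − 6·196 = -1236
Change in S: -1236 − (-1344) = 108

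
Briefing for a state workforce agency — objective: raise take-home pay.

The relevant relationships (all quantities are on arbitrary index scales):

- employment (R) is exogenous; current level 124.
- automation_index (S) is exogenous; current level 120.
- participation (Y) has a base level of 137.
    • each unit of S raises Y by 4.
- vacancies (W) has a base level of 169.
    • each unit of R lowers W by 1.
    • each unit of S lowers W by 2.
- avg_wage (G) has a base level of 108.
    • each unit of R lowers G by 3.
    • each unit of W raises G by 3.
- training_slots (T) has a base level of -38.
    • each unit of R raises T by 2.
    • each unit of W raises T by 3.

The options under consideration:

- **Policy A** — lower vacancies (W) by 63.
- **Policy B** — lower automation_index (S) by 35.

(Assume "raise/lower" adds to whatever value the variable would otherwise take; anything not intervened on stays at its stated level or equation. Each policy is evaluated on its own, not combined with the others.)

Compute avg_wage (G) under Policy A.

-1038

Policy A (W − 63):
  R = 124
  S = 120
  W = 169 − 124 − 2·120 (−63 from intervention) = -258
  G = 108 − 3·124 + 3·(-258) = -1038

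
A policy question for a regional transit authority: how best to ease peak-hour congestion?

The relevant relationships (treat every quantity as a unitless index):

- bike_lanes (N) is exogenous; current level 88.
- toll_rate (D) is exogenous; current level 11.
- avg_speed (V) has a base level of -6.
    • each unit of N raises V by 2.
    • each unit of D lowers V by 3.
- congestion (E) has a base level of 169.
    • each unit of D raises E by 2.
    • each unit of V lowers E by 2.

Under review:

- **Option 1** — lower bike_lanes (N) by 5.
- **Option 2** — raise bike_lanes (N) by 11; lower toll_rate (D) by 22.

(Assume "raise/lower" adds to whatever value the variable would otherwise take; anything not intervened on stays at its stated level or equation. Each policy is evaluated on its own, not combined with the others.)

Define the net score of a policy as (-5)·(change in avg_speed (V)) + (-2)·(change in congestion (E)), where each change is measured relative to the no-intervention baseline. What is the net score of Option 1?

Baseline:
  N = 88
  D = 11
  V = -6 + 2·88 − 3·11 = 137
  E = 169 + 2·11 − 2·137 = -83
Option 1 (N − 5):
  N = 88 − 5 = 83
  D = 11
  V = -6 + 2·83 − 3·11 = 127
  E = 169 + 2·11 − 2·127 = -63
ΔV = 127 − 137 = -10; ΔE = -63 − (-83) = 20
Score = (-5)·(-10) + (-2)·20 = 10

10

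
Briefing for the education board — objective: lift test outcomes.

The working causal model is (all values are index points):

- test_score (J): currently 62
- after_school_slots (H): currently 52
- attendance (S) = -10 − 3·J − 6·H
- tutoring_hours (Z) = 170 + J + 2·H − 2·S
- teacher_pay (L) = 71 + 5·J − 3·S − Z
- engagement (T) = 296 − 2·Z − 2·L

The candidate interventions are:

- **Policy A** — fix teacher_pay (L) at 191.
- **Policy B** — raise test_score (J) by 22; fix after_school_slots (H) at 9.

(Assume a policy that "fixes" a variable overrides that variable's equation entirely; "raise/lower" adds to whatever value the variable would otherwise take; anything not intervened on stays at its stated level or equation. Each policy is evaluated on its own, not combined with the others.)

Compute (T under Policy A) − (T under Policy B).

Policy A (L := 191):
  J = 62
  H = 52
  S = -10 − 3·62 − 6·52 = -508
  Z = 170 + 62 + 2·52 − 2·(-508) = 1352
  L = 191
  T = 296 − 2·1352 − 2·191 = -2790
Policy B (J + 22, H := 9):
  J = 62 + 22 = 84
  H = 9
  S = -10 − 3·84 − 6·9 = -316
  Z = 170 + 84 + 2·9 − 2·(-316) = 904
  L = 71 + 5·84 − 3·(-316) − 904 = 535
  T = 296 − 2·904 − 2·535 = -2582
T: -2790 − (-2582) = -208

-208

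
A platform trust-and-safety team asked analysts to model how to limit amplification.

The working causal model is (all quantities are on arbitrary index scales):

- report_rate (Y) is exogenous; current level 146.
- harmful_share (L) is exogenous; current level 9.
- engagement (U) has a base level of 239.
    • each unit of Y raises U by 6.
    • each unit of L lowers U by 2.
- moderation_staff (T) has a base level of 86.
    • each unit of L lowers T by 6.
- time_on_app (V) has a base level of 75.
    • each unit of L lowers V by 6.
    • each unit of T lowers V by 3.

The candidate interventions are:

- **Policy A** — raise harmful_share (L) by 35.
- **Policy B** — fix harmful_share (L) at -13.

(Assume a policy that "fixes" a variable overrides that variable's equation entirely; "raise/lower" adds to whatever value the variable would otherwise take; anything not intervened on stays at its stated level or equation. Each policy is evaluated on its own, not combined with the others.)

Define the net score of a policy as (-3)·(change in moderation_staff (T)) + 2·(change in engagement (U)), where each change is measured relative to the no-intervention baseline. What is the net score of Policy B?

Baseline:
  Y = 146
  L = 9
  U = 239 + 6·146 − 2·9 = 1097
  T = 86 − 6·9 = 32
Policy B (L := -13):
  Y = 146
  L = -13
  U = 239 + 6·146 − 2·(-13) = 1141
  T = 86 − 6·(-13) = 164
ΔT = 164 − 32 = 132; ΔU = 1141 − 1097 = 44
Score = (-3)·132 + 2·44 = -308

-308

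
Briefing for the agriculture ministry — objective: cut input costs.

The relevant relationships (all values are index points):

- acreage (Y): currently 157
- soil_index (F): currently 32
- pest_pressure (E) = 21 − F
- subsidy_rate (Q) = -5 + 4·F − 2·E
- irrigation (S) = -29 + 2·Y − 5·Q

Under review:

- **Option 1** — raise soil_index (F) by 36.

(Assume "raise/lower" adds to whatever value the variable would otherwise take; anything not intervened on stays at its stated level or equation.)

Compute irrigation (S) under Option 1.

-1520

Option 1 (F + 36):
  Y = 157
  F = 32 + 36 = 68
  E = 21 − 68 = -47
  Q = -5 + 4·68 − 2·(-47) = 361
  S = -29 + 2·157 − 5·361 = -1520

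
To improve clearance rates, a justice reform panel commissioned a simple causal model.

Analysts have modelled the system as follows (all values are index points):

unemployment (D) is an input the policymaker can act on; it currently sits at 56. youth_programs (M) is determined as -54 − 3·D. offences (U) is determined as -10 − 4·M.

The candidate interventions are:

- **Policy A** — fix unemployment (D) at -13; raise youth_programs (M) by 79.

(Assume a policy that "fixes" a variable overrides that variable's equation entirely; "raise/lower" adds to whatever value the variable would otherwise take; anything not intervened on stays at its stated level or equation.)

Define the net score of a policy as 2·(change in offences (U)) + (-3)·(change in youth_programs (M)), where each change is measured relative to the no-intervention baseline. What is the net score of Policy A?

Baseline:
  D = 56
  M = -54 − 3·56 = -222
  U = -10 − 4·(-222) = 878
Policy A (D := -13, M + 79):
  D = -13
  M = -54 − 3·(-13) (+79 from intervention) = 64
  U = -10 − 4·64 = -266
ΔU = -266 − 878 = -1144; ΔM = 64 − (-222) = 286
Score = 2·(-1144) + (-3)·286 = -3146

-3146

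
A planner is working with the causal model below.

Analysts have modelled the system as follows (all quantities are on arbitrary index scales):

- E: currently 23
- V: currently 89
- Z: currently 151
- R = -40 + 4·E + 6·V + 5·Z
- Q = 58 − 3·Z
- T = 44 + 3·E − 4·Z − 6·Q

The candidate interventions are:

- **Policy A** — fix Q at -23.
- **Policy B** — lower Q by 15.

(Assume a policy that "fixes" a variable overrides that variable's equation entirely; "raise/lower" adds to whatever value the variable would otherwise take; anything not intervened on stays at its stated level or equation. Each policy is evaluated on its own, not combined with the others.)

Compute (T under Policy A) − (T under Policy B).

-2322

Policy A (Q := -23):
  E = 23
  Z = 151
  Q = -23
  T = 44 + 3·23 − 4·151 − 6·(-23) = -353
Policy B (Q − 15):
  E = 23
  Z = 151
  Q = 58 − 3·151 (−15 from intervention) = -410
  T = 44 + 3·23 − 4·151 − 6·(-410) = 1969
T: -353 − 1969 = -2322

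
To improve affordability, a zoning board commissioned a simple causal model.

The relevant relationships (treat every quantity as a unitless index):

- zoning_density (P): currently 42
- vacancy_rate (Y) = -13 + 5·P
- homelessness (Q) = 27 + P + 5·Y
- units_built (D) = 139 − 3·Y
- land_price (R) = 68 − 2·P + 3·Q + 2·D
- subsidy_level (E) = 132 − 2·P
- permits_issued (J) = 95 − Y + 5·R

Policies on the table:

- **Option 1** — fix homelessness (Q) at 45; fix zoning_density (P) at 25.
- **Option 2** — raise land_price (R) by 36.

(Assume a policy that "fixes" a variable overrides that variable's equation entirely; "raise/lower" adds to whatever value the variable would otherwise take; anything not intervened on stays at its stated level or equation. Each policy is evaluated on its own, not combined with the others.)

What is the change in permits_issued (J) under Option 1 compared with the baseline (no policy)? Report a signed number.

-12330

Baseline:
  P = 42
  Y = -13 + 5·42 = 197
  Q = 27 + 42 + 5·197 = 1054
  D = 139 − 3·197 = -452
  R = 68 − 2·42 + 3·1054 + 2·(-452) = 2242
  J = 95 − 197 + 5·2242 = 11108
Option 1 (Q := 45, P := 25):
  P = 25
  Y = -13 + 5·25 = 112
  Q = 45
  D = 139 − 3·112 = -197
  R = 68 − 2·25 + 3·45 + 2·(-197) = -241
  J = 95 − 112 + 5·(-241) = -1222
Change in J: -1222 − 11108 = -12330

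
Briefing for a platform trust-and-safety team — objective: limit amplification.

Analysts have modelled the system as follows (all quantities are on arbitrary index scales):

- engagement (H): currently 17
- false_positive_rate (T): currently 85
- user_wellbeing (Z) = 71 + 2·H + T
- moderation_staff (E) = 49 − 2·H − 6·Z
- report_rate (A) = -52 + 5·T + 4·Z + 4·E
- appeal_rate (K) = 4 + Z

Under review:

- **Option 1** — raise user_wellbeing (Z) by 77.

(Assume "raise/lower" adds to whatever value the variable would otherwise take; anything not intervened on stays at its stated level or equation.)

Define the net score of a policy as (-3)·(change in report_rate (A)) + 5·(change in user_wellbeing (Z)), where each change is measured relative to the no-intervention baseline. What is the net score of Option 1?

Baseline:
  H = 17
  T = 85
  Z = 71 + 2·17 + 85 = 190
  E = 49 − 2·17 − 6·190 = -1125
  A = -52 + 5·85 + 4·190 + 4·(-1125) = -3367
Option 1 (Z + 77):
  H = 17
  T = 85
  Z = 71 + 2·17 + 85 (+77 from intervention) = 267
  E = 49 − 2·17 − 6·267 = -1587
  A = -52 + 5·85 + 4·267 + 4·(-1587) = -4907
ΔA = -4907 − (-3367) = -1540; ΔZ = 267 − 190 = 77
Score = (-3)·(-1540) + 5·77 = 5005

5005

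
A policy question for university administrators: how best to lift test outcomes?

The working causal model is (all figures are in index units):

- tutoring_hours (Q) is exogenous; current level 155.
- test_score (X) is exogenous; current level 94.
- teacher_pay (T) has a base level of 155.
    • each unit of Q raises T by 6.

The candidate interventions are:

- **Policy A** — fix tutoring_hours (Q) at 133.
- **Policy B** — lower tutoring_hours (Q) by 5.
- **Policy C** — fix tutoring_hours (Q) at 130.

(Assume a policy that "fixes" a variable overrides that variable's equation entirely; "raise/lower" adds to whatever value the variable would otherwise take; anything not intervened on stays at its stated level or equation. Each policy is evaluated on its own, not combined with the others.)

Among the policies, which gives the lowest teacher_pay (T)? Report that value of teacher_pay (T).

935

Policy A (Q := 133):
  Q = 133
  T = 155 + 6·133 = 953
Policy B (Q − 5):
  Q = 155 − 5 = 150
  T = 155 + 6·150 = 1055
Policy C (Q := 130):
  Q = 130
  T = 155 + 6·130 = 935
Comparing — Policy A: T=953, Policy B: T=1055, Policy C: T=935. Lowest is 935 (Policy C).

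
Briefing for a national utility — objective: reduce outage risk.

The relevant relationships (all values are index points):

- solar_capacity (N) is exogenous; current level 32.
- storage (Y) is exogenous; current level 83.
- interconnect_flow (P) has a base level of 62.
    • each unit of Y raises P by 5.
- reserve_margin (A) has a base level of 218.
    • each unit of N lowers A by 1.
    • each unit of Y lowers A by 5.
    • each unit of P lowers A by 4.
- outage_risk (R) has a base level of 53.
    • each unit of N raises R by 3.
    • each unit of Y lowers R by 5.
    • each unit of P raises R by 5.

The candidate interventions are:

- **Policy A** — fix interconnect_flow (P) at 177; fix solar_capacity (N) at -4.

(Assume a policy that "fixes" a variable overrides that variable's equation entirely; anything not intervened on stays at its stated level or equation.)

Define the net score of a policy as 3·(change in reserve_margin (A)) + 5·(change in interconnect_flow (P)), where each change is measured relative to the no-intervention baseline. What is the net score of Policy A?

Baseline:
  N = 32
  Y = 83
  P = 62 + 5·83 = 477
  A = 218 − 32 − 5·83 − 4·477 = -2137
Policy A (P := 177, N := -4):
  N = -4
  Y = 83
  P = 177
  A = 218 − (-4) − 5·83 − 4·177 = -901
ΔA = -901 − (-2137) = 1236; ΔP = 177 − 477 = -300
Score = 3·1236 + 5·(-300) = 2208

2208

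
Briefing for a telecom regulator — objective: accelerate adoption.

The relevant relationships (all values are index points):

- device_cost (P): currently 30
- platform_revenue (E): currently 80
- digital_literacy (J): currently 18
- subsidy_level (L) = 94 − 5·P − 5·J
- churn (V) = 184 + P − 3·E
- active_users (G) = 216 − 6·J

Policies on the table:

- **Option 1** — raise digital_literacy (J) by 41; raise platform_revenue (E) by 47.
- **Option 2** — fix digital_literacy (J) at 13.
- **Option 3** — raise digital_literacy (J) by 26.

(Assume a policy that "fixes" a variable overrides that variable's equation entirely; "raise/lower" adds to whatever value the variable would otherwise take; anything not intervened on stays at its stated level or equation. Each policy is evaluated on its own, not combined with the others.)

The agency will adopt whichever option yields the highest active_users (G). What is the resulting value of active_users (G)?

138

Option 1 (J + 41, E + 47):
  J = 18 + 41 = 59
  G = 216 − 6·59 = -138
Option 2 (J := 13):
  J = 13
  G = 216 − 6·13 = 138
Option 3 (J + 26):
  J = 18 + 26 = 44
  G = 216 − 6·44 = -48
Comparing — Option 1: G=-138, Option 2: G=138, Option 3: G=-48. Highest is 138 (Option 2).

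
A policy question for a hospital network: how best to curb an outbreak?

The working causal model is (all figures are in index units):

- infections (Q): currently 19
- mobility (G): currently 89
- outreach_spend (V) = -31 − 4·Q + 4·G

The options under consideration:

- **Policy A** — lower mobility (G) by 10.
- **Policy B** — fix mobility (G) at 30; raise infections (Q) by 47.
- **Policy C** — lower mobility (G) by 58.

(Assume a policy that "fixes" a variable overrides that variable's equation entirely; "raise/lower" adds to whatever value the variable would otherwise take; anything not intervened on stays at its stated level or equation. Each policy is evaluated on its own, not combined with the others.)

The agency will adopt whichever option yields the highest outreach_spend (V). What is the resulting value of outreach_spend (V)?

209

Policy A (G − 10):
  Q = 19
  G = 89 − 10 = 79
  V = -31 − 4·19 + 4·79 = 209
Policy B (G := 30, Q + 47):
  Q = 19 + 47 = 66
  G = 30
  V = -31 − 4·66 + 4·30 = -175
Policy C (G − 58):
  Q = 19
  G = 89 − 58 = 31
  V = -31 − 4·19 + 4·31 = 17
Comparing — Policy A: V=209, Policy B: V=-175, Policy C: V=17. Highest is 209 (Policy A).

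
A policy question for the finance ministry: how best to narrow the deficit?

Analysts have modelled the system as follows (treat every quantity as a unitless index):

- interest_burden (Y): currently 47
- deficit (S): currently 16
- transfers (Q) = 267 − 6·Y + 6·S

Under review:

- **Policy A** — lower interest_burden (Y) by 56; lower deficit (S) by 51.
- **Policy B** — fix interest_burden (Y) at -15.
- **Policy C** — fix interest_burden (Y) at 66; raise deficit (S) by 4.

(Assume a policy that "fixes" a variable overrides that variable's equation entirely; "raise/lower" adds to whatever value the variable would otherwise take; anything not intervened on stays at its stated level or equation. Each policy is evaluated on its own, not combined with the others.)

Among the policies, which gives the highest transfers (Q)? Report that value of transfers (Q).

Policy A (Y − 56, S − 51):
  Y = 47 − 56 = -9
  S = 16 − 51 = -35
  Q = 267 − 6·(-9) + 6·(-35) = 111
Policy B (Y := -15):
  Y = -15
  S = 16
  Q = 267 − 6·(-15) + 6·16 = 453
Policy C (Y := 66, S + 4):
  Y = 66
  S = 16 + 4 = 20
  Q = 267 − 6·66 + 6·20 = -9
Comparing — Policy A: Q=111, Policy B: Q=453, Policy C: Q=-9. Highest is 453 (Policy B).

453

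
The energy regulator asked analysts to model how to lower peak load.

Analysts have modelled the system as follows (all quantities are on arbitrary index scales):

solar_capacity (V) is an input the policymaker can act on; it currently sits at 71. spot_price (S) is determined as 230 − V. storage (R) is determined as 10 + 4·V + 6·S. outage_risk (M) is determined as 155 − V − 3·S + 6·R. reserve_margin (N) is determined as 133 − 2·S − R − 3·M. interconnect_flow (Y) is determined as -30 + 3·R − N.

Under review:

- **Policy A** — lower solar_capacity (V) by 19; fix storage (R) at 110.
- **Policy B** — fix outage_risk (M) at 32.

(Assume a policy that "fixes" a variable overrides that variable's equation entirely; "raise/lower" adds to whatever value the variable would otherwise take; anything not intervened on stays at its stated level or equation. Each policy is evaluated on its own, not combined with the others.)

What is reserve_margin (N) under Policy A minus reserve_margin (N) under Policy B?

Policy A (V − 19, R := 110):
  V = 71 − 19 = 52
  S = 230 − 52 = 178
  R = 110
  M = 155 − 52 − 3·178 + 6·110 = 229
  N = 133 − 2·178 − 110 − 3·229 = -1020
Policy B (M := 32):
  V = 71
  S = 230 − 71 = 159
  R = 10 + 4·71 + 6·159 = 1248
  M = 32
  N = 133 − 2·159 − 1248 − 3·32 = -1529
N: -1020 − (-1529) = 509

509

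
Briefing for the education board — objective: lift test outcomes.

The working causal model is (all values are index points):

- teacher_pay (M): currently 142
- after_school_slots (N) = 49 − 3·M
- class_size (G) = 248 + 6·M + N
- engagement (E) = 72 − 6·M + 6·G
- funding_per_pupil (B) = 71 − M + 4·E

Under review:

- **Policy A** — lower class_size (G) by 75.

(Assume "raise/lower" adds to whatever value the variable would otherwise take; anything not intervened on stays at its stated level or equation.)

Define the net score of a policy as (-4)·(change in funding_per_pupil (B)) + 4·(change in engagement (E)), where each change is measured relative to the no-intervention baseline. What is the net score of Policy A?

Baseline:
  M = 142
  N = 49 − 3·142 = -377
  G = 248 + 6·142 + (-377) = 723
  E = 72 − 6·142 + 6·723 = 3558
  B = 71 − 142 + 4·3558 = 14161
Policy A (G − 75):
  M = 142
  N = 49 − 3·142 = -377
  G = 248 + 6·142 + (-377) (−75 from intervention) = 648
  E = 72 − 6·142 + 6·648 = 3108
  B = 71 − 142 + 4·3108 = 12361
ΔB = 12361 − 14161 = -1800; ΔE = 3108 − 3558 = -450
Score = (-4)·(-1800) + 4·(-450) = 5400

5400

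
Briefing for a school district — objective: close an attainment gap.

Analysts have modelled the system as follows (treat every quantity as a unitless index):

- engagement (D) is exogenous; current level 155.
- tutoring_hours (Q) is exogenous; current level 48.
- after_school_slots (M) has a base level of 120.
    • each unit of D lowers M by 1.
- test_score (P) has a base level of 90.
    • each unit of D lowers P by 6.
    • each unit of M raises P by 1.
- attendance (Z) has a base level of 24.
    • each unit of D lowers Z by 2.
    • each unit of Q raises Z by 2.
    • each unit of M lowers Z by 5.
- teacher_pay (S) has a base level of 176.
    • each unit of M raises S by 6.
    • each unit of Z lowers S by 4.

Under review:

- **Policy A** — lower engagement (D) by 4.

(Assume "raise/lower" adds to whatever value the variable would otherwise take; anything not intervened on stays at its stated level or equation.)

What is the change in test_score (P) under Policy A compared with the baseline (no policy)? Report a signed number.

28

Baseline:
  D = 155
  M = 120 − 155 = -35
  P = 90 − 6·155 + (-35) = -875
Policy A (D − 4):
  D = 155 − 4 = 151
  M = 120 − 151 = -31
  P = 90 − 6·151 + (-31) = -847
Change in P: -847 − (-875) = 28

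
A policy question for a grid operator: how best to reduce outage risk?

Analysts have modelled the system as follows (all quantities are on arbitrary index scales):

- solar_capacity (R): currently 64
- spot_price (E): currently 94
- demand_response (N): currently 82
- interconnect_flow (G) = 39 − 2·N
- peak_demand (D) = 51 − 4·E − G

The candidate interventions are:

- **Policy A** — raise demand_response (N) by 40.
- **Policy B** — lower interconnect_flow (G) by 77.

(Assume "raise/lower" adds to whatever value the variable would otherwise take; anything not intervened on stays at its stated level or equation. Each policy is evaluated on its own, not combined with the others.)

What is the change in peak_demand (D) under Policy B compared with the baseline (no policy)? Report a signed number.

77

Baseline:
  E = 94
  N = 82
  G = 39 − 2·82 = -125
  D = 51 − 4·94 − (-125) = -200
Policy B (G − 77):
  E = 94
  N = 82
  G = 39 − 2·82 (−77 from intervention) = -202
  D = 51 − 4·94 − (-202) = -123
Change in D: -123 − (-200) = 77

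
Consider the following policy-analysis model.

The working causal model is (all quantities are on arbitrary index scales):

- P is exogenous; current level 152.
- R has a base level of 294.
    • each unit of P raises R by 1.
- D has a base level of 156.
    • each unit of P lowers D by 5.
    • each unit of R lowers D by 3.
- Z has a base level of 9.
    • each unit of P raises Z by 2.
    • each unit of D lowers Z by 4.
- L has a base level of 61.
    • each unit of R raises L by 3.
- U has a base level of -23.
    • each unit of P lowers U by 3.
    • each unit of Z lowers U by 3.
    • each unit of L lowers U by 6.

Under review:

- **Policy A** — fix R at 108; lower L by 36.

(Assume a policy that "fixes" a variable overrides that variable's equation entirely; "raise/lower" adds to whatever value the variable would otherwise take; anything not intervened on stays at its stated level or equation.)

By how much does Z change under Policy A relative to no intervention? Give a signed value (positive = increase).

-4056

Baseline:
  P = 152
  R = 294 + 152 = 446
  D = 156 − 5·152 − 3·446 = -1942
  Z = 9 + 2·152 − 4·(-1942) = 8081
Policy A (R := 108, L − 36):
  P = 152
  R = 108
  D = 156 − 5·152 − 3·108 = -928
  Z = 9 + 2·152 − 4·(-928) = 4025
Change in Z: 4025 − 8081 = -4056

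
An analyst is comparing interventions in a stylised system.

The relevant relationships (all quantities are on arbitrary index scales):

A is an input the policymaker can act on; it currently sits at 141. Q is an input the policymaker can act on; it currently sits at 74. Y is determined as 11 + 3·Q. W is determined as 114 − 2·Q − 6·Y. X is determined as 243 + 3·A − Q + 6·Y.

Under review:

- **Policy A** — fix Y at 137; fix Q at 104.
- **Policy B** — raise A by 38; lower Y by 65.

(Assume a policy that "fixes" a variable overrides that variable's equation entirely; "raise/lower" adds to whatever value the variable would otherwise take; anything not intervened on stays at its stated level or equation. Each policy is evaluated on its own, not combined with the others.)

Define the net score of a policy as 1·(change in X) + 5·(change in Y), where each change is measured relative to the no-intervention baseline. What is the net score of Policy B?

Baseline:
  A = 141
  Q = 74
  Y = 11 + 3·74 = 233
  X = 243 + 3·141 − 74 + 6·233 = 1990
Policy B (A + 38, Y − 65):
  A = 141 + 38 = 179
  Q = 74
  Y = 11 + 3·74 (−65 from intervention) = 168
  X = 243 + 3·179 − 74 + 6·168 = 1714
ΔX = 1714 − 1990 = -276; ΔY = 168 − 233 = -65
Score = 1·(-276) + 5·(-65) = -601

-601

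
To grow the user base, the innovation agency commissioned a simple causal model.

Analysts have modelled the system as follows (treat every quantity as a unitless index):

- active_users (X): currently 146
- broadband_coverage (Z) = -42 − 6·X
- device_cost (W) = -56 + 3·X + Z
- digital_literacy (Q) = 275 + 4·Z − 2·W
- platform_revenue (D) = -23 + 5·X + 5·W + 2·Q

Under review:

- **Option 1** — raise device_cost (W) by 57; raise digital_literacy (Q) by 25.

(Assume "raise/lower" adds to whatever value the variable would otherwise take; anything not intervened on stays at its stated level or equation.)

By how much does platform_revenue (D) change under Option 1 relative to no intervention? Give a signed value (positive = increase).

Baseline:
  X = 146
  Z = -42 − 6·146 = -918
  W = -56 + 3·146 + (-918) = -536
  Q = 275 + 4·(-918) − 2·(-536) = -2325
  D = -23 + 5·146 + 5·(-536) + 2·(-2325) = -6623
Option 1 (W + 57, Q + 25):
  X = 146
  Z = -42 − 6·146 = -918
  W = -56 + 3·146 + (-918) (+57 from intervention) = -479
  Q = 275 + 4·(-918) − 2·(-479) (+25 from intervention) = -2414
  D = -23 + 5·146 + 5·(-479) + 2·(-2414) = -6516
Change in D: -6516 − (-6623) = 107

107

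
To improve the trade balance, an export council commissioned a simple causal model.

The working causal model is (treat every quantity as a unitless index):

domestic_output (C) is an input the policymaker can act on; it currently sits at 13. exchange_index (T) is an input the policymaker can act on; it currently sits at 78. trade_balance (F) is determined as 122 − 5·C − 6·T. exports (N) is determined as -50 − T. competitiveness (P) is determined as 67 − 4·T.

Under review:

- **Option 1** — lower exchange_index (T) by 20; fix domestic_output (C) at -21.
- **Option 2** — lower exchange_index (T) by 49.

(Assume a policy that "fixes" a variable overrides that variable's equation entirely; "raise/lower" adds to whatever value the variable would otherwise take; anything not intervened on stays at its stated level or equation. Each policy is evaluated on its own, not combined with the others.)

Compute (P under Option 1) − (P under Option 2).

-116

Option 1 (T − 20, C := -21):
  T = 78 − 20 = 58
  P = 67 − 4·58 = -165
Option 2 (T − 49):
  T = 78 − 49 = 29
  P = 67 − 4·29 = -49
P: -165 − (-49) = -116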